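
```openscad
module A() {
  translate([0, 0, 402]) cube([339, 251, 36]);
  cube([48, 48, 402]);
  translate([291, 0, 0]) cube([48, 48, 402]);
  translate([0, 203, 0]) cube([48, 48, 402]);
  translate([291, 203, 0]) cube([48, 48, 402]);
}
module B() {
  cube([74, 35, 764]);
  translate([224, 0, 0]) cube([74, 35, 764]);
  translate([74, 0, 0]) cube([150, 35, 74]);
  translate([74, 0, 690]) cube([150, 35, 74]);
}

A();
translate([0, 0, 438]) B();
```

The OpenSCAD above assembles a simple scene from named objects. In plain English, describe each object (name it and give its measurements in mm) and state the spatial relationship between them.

A is a simple wooden stool: a rectangular seat 339 mm (x) by 251 mm (y), 36 mm thick, top face at z = 438 mm, on four square legs, each 48×48 mm in cross-section. The legs rest on z = 0, each flush with a corner of the seat.

B is a picture frame with a 150×616 mm rectangular opening (x by z) and a uniform 74 mm border on every side. Frame depth is 35 mm along y. It is built from two vertical stiles running the full outside height and two horizontal rails spanning the gap between the stiles.

The picture frame is on top of the stool.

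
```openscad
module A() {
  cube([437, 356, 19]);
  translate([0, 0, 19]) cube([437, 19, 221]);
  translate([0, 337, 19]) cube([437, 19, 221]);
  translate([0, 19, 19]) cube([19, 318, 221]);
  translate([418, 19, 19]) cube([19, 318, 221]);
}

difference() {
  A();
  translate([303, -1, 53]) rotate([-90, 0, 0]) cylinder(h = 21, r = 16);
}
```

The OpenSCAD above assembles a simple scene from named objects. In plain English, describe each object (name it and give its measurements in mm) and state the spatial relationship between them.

A is an open storage box with external size 437×356×240 mm and wall thickness 19 mm (the base is also 19 mm thick). The base covers the whole footprint; the four walls stand on the base, with the y-facing walls full-width and the x-facing walls fitting between their inner faces.

The open box has a circular hole of radius 16 mm through its front wall, centred at (x = 303, z = 53).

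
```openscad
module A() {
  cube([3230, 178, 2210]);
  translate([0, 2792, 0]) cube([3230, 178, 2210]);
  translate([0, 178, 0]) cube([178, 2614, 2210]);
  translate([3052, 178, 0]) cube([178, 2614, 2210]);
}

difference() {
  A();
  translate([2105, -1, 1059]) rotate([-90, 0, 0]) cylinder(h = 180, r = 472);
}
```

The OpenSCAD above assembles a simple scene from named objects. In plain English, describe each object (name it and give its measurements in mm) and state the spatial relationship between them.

A is a box-shaped house frame (walls only): outside footprint 3230×2970 mm, wall height 2210 mm, wall thickness 178 mm. The two y-facing walls run the full x-width; the two x-facing walls fit between the inner faces of the y-facing walls.

The house frame has a circular hole of radius 472 mm through its front wall, centred at (x = 2105, z = 1059).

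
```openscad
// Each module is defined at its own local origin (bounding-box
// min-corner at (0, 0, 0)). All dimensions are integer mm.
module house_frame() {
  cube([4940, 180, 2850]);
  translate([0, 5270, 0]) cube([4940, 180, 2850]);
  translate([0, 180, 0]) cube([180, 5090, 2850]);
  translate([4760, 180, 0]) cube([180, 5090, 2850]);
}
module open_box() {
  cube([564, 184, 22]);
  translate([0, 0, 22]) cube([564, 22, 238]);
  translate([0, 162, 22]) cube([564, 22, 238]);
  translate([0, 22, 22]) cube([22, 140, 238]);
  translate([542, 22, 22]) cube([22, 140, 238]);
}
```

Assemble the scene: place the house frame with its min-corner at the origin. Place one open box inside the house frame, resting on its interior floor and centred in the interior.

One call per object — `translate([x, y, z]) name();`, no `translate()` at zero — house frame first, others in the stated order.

house_frame();
translate([2188, 2633, 0]) open_box();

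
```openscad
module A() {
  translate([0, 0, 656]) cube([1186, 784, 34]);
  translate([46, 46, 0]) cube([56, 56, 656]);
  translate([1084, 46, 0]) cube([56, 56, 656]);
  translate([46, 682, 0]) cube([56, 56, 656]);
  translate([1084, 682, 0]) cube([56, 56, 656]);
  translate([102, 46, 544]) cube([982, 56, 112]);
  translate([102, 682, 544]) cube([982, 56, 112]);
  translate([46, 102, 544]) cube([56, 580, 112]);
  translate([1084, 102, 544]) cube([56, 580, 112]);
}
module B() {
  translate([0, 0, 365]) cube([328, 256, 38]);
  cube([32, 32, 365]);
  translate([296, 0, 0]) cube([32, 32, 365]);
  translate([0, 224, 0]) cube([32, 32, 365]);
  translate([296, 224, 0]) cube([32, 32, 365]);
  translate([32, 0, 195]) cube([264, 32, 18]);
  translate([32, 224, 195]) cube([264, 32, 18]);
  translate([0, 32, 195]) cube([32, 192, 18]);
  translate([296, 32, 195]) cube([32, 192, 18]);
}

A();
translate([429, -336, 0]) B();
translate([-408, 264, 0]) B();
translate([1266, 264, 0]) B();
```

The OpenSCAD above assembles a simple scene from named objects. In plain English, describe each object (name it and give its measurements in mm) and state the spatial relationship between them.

A is a table with a 1186×784 mm rectangular top, 34 mm thick, top surface at z = 690 mm, supported by four 56×56 mm square legs, each inset 46 mm from the nearest pair of top edges, running from the floor. Four apron rails, 56 mm thick and 112 mm tall, run between adjacent legs with their top edges flush with the underside of the top and their outer faces flush with the legs' outer faces.

B is a four-legged stool. The seat is a 328×256×38 mm slab whose top surface is at z = 403 mm; four square legs, each 32×32 mm in cross-section, run from the floor (z = 0) to the underside of the seat, each flush with a corner of the seat. Four stretchers, 32 mm wide and 18 mm tall, connect adjacent legs with their undersides at z = 195 mm, each running between the inner faces of the legs it joins and aligned with the legs' outer faces on the other axis.

Three stools sit around the table at the −y, −x, +x sides.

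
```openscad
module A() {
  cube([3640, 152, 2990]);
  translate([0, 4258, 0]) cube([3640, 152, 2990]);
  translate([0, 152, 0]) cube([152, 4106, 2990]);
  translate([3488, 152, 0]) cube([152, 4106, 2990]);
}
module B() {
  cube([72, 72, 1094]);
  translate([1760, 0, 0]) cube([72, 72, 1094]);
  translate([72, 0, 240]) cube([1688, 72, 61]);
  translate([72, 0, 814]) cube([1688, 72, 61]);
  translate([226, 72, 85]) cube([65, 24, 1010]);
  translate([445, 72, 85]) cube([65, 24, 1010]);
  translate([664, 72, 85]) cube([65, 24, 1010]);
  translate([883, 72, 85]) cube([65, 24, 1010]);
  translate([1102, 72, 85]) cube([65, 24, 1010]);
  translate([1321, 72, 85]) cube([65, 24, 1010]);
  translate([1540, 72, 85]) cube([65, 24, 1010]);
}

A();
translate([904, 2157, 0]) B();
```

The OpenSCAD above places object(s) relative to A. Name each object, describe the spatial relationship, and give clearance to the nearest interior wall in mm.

A is a house frame. B is a fence section. The fence section sits inside the house frame, centred. The clearance to the nearest interior wall is 752 mm.

Clearances: x = 752, y = 2005; minimum 752 mm.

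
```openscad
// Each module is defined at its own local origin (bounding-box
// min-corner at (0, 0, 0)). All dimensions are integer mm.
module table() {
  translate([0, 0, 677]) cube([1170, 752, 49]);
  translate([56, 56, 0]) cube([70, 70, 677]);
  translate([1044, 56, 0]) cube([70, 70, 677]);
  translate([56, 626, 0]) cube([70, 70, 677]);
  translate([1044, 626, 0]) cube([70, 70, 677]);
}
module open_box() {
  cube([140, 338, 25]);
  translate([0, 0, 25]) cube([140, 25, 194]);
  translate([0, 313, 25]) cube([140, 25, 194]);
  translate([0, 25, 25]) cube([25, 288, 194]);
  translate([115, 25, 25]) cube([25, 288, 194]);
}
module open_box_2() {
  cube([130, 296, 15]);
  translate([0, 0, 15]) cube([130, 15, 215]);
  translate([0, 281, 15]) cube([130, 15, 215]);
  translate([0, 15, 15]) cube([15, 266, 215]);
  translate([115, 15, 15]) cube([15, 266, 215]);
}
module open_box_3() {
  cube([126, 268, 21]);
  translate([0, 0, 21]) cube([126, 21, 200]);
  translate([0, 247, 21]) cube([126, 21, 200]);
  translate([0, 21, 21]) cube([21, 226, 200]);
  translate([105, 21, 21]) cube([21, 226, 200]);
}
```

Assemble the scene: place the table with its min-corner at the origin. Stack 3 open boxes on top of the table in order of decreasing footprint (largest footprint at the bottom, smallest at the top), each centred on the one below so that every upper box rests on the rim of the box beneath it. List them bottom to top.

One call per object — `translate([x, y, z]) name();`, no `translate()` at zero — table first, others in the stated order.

table();
translate([515, 207, 726]) open_box();
translate([520, 228, 945]) open_box_2();
translate([522, 242, 1175]) open_box_3();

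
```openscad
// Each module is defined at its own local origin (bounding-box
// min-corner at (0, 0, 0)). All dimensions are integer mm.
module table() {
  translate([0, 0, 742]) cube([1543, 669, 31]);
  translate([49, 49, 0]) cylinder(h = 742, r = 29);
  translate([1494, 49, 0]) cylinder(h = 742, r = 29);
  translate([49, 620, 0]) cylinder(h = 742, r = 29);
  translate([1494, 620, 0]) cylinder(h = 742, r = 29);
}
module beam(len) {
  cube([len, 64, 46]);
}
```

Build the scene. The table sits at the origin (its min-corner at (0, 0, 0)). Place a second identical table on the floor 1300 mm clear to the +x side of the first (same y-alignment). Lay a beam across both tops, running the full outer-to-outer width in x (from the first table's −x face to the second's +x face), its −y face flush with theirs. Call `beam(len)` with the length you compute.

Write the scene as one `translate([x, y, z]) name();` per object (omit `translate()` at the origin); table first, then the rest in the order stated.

table();
translate([2843, 0, 0]) table();
translate([0, 0, 773]) beam(4386);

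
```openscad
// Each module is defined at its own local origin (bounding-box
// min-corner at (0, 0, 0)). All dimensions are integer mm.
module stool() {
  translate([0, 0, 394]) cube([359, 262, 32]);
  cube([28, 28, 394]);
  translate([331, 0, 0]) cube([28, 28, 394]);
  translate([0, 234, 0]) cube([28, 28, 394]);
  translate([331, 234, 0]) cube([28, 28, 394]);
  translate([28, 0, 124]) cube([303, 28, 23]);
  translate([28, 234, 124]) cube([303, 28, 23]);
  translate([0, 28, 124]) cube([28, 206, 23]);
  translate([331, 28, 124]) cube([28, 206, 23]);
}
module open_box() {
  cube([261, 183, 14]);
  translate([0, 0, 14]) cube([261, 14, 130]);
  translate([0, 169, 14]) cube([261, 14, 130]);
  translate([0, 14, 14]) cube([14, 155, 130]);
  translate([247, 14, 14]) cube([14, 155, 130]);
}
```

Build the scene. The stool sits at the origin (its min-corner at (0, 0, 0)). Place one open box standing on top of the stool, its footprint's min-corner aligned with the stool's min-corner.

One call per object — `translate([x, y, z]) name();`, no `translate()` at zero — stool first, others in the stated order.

stool();
translate([0, 0, 426]) open_box();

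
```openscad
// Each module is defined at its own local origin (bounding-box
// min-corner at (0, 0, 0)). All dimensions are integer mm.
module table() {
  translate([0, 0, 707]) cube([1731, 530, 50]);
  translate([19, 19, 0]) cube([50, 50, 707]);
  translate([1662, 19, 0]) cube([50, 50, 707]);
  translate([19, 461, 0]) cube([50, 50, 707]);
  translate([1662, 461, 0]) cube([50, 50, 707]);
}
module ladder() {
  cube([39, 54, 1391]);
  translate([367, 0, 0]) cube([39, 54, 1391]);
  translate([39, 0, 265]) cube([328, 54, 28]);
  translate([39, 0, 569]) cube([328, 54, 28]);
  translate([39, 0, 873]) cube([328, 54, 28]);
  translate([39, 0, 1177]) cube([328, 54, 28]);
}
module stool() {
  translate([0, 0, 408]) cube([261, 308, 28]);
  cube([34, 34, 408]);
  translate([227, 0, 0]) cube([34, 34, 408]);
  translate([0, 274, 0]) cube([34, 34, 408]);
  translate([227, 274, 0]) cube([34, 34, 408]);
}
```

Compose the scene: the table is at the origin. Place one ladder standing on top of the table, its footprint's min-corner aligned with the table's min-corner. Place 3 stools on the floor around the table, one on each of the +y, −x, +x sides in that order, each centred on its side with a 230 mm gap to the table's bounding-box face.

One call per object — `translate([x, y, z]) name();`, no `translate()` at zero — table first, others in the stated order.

table();
translate([0, 0, 757]) ladder();
translate([735, 760, 0]) stool();
translate([-491, 111, 0]) stool();
translate([1961, 111, 0]) stool();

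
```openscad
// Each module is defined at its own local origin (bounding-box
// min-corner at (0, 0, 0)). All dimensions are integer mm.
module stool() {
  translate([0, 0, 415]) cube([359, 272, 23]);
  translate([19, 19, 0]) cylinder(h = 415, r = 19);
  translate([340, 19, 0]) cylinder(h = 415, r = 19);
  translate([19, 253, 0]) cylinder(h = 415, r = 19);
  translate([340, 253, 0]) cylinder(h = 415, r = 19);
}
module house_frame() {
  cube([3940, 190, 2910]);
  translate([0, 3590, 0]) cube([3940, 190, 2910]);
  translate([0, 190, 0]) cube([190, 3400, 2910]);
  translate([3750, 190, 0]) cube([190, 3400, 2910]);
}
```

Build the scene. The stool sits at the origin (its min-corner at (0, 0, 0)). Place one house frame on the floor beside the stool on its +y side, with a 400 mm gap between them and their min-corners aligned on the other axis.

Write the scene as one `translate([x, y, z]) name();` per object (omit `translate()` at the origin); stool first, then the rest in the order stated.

stool();
translate([0, 672, 0]) house_frame();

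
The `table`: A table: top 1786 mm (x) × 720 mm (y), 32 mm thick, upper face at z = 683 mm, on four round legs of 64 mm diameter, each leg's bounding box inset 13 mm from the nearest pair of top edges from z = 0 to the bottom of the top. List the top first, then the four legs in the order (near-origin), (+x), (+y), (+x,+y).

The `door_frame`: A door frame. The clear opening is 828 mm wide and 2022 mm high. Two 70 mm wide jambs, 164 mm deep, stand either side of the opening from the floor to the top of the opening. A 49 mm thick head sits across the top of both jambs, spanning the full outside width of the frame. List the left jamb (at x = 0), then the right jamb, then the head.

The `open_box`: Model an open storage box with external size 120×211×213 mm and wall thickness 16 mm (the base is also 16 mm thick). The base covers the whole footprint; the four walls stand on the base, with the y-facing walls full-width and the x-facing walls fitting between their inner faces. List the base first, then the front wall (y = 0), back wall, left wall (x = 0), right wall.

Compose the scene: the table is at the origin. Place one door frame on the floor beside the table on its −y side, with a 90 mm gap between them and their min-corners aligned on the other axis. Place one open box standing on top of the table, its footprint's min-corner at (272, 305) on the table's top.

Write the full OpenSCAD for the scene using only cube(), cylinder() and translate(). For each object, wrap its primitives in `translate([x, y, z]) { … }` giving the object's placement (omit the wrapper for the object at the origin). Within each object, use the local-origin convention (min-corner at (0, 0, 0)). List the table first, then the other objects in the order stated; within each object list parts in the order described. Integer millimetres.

translate([0, 0, 651]) cube([1786, 720, 32]);
translate([45, 45, 0]) cylinder(h = 651, r = 32);
translate([1741, 45, 0]) cylinder(h = 651, r = 32);
translate([45, 675, 0]) cylinder(h = 651, r = 32);
translate([1741, 675, 0]) cylinder(h = 651, r = 32);
translate([0, -254, 0]) {
  cube([70, 164, 2022]);
  translate([898, 0, 0]) cube([70, 164, 2022]);
  translate([0, 0, 2022]) cube([968, 164, 49]);
}
translate([272, 305, 683]) {
  cube([120, 211, 16]);
  translate([0, 0, 16]) cube([120, 16, 197]);
  translate([0, 195, 16]) cube([120, 16, 197]);
  translate([0, 16, 16]) cube([16, 179, 197]);
  translate([104, 16, 16]) cube([16, 179, 197]);
}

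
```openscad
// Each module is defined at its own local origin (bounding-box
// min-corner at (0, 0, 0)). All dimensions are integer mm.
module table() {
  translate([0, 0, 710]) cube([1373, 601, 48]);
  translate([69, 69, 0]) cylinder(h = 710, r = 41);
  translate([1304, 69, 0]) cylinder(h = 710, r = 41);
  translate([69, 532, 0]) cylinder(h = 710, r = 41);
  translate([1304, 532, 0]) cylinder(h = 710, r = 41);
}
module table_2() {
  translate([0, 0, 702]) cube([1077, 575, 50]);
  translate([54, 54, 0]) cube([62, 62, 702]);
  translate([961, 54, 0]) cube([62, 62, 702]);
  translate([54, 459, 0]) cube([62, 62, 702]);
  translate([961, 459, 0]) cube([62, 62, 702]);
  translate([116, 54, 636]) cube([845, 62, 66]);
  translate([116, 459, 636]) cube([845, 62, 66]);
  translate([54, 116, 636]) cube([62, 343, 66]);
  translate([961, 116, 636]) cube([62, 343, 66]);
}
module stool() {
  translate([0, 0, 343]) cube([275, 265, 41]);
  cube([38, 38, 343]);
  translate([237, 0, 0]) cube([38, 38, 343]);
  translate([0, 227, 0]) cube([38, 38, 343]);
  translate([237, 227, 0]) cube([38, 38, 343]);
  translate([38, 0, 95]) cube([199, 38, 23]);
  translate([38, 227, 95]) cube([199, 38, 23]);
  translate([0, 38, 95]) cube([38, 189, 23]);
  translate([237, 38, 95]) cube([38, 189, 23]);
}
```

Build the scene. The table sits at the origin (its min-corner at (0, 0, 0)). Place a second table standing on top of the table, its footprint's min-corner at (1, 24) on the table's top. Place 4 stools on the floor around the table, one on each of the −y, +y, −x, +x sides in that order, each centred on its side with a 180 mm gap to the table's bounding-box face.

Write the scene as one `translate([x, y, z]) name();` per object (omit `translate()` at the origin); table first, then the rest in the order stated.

table();
translate([1, 24, 758]) table_2();
translate([549, -445, 0]) stool();
translate([549, 781, 0]) stool();
translate([-455, 168, 0]) stool();
translate([1553, 168, 0]) stool();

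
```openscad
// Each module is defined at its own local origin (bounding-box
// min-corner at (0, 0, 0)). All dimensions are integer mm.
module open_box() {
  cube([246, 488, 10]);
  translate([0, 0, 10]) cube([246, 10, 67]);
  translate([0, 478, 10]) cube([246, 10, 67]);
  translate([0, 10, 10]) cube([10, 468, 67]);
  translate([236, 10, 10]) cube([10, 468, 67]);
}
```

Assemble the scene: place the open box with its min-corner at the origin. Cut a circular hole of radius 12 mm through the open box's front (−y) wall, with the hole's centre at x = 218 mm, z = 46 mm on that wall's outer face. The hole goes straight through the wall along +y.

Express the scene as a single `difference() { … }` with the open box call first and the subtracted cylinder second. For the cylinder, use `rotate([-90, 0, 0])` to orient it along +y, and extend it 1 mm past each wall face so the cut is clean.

difference() {
  open_box();
  translate([218, -1, 46]) rotate([-90, 0, 0]) cylinder(h = 12, r = 12);
}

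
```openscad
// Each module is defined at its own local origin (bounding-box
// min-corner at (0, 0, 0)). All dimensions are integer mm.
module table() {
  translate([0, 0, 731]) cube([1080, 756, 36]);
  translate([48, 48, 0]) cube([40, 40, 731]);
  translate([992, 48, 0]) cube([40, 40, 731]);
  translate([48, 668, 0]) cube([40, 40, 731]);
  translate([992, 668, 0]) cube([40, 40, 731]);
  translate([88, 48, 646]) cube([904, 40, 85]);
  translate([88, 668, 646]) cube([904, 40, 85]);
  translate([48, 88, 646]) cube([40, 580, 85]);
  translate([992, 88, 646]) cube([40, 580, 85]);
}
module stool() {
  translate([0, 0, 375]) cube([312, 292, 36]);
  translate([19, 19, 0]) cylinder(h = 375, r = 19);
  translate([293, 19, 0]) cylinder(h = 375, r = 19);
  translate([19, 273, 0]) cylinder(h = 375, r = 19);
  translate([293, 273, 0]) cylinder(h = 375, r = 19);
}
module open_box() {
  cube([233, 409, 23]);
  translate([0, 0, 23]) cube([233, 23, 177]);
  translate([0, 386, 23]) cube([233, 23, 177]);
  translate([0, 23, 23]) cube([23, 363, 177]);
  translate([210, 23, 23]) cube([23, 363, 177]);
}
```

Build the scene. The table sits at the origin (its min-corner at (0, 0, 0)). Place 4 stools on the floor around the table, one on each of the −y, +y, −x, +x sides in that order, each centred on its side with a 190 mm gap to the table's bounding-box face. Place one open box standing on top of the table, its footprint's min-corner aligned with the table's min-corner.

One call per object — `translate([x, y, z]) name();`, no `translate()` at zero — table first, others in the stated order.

table();
translate([384, -482, 0]) stool();
translate([384, 946, 0]) stool();
translate([-502, 232, 0]) stool();
translate([1270, 232, 0]) stool();
translate([0, 0, 767]) open_box();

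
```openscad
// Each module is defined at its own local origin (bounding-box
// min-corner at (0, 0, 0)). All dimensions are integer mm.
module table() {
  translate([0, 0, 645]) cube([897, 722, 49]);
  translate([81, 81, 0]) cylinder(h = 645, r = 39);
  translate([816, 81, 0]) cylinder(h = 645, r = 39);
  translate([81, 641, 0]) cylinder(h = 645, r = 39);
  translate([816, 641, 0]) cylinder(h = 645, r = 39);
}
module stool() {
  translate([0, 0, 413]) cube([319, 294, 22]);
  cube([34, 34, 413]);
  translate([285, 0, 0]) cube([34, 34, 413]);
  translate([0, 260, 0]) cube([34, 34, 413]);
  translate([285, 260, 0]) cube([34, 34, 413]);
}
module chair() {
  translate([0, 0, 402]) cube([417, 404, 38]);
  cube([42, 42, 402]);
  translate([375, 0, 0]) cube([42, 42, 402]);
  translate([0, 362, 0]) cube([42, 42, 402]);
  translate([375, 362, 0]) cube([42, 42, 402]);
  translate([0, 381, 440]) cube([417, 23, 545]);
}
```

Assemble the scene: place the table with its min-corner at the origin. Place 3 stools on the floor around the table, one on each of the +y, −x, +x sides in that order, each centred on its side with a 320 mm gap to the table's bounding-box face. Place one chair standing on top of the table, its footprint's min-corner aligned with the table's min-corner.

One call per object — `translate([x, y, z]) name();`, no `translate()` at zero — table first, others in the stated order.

table();
translate([289, 1042, 0]) stool();
translate([-639, 214, 0]) stool();
translate([1217, 214, 0]) stool();
translate([0, 0, 694]) chair();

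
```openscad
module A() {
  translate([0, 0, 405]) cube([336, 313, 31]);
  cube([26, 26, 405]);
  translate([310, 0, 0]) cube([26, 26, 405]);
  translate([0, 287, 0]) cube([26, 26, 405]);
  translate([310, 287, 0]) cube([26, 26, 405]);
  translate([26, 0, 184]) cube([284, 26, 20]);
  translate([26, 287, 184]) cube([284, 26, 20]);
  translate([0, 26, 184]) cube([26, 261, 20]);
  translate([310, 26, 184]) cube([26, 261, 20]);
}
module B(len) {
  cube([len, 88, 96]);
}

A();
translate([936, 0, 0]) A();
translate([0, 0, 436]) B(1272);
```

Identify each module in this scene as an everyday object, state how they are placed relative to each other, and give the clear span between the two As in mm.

A is a stool. B is a beam. A beam spans the tops of two stools. The clear span between the two stools is 600 mm.

Second stool starts at x = 936; first ends at x = 336; clear span = 936 − 336 = 600 mm.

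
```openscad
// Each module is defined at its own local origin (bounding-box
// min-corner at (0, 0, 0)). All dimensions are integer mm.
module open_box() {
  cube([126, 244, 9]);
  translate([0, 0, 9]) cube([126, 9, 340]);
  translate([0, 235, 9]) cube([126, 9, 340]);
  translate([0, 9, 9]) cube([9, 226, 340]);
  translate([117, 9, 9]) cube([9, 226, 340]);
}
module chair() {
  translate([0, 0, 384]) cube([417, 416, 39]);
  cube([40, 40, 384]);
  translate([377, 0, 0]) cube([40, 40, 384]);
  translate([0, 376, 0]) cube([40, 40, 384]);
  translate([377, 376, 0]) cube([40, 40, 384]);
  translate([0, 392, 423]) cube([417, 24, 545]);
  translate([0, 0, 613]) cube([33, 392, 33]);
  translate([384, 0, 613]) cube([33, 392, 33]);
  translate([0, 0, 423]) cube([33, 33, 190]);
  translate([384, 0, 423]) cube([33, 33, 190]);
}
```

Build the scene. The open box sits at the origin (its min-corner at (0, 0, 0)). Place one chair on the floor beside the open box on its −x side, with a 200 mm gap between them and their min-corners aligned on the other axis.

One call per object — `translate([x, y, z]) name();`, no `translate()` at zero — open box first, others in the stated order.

open_box();
translate([-617, 0, 0]) chair();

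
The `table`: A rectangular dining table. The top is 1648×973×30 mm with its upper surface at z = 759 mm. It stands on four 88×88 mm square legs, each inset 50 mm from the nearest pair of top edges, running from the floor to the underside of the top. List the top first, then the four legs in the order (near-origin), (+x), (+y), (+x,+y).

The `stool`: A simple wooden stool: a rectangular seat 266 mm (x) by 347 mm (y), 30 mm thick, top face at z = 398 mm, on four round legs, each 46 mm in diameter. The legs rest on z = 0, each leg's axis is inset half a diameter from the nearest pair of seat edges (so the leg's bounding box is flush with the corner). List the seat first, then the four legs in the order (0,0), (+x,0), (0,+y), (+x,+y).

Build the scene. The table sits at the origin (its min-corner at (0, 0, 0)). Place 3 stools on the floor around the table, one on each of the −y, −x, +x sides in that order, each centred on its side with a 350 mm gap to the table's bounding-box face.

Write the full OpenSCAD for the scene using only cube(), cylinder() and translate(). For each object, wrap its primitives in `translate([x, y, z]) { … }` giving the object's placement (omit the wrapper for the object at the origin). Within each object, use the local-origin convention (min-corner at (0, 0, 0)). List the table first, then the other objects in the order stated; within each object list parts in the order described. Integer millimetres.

translate([0, 0, 729]) cube([1648, 973, 30]);
translate([50, 50, 0]) cube([88, 88, 729]);
translate([1510, 50, 0]) cube([88, 88, 729]);
translate([50, 835, 0]) cube([88, 88, 729]);
translate([1510, 835, 0]) cube([88, 88, 729]);
translate([691, -697, 0]) {
  translate([0, 0, 368]) cube([266, 347, 30]);
  translate([23, 23, 0]) cylinder(h = 368, r = 23);
  translate([243, 23, 0]) cylinder(h = 368, r = 23);
  translate([23, 324, 0]) cylinder(h = 368, r = 23);
  translate([243, 324, 0]) cylinder(h = 368, r = 23);
}
translate([-616, 313, 0]) {
  translate([0, 0, 368]) cube([266, 347, 30]);
  translate([23, 23, 0]) cylinder(h = 368, r = 23);
  translate([243, 23, 0]) cylinder(h = 368, r = 23);
  translate([23, 324, 0]) cylinder(h = 368, r = 23);
  translate([243, 324, 0]) cylinder(h = 368, r = 23);
}
translate([1998, 313, 0]) {
  translate([0, 0, 368]) cube([266, 347, 30]);
  translate([23, 23, 0]) cylinder(h = 368, r = 23);
  translate([243, 23, 0]) cylinder(h = 368, r = 23);
  translate([23, 324, 0]) cylinder(h = 368, r = 23);
  translate([243, 324, 0]) cylinder(h = 368, r = 23);
}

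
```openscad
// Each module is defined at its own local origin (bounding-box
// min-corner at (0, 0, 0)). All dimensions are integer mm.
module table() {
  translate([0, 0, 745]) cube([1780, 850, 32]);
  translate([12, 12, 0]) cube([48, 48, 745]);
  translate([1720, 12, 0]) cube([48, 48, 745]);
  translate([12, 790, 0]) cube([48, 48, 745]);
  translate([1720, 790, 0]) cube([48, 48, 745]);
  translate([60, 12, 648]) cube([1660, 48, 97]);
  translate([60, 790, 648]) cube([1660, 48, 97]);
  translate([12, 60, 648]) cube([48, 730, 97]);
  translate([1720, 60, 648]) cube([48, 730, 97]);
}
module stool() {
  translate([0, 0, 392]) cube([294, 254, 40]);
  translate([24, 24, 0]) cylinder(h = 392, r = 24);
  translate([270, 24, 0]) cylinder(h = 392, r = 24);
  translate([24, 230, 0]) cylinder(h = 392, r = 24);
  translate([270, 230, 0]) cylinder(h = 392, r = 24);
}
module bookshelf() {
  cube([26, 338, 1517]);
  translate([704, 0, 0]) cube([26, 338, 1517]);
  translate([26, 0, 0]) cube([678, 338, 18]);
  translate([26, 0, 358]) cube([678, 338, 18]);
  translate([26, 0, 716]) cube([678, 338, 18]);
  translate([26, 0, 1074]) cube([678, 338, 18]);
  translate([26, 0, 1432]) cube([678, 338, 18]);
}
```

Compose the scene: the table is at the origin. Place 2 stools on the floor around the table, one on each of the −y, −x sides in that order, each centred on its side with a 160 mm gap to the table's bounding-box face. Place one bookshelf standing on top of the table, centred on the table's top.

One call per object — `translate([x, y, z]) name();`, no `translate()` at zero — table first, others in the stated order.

table();
translate([743, -414, 0]) stool();
translate([-454, 298, 0]) stool();
translate([525, 256, 777]) bookshelf();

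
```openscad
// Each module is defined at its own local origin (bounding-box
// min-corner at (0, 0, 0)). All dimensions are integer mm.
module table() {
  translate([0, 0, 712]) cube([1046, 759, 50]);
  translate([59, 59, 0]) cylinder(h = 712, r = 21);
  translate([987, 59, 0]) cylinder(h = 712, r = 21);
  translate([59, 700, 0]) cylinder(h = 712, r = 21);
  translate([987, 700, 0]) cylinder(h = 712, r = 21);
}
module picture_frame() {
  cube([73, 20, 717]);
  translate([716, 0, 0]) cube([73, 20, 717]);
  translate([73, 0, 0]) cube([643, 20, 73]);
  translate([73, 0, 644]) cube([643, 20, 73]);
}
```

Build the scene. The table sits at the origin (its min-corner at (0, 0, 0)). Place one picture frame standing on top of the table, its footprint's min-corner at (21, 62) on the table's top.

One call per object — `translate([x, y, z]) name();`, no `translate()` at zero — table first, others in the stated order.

table();
translate([21, 62, 762]) picture_frame();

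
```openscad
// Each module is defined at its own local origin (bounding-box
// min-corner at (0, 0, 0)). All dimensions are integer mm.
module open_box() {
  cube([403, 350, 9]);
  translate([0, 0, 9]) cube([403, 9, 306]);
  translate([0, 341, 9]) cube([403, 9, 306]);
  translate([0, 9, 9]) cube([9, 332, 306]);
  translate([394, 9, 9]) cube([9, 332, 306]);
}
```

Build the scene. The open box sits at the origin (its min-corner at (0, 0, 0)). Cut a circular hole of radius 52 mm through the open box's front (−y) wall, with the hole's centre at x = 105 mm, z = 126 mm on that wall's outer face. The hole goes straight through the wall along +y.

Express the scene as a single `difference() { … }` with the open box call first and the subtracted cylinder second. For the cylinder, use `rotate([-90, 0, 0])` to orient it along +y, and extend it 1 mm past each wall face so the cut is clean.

difference() {
  open_box();
  translate([105, -1, 126]) rotate([-90, 0, 0]) cylinder(h = 11, r = 52);
}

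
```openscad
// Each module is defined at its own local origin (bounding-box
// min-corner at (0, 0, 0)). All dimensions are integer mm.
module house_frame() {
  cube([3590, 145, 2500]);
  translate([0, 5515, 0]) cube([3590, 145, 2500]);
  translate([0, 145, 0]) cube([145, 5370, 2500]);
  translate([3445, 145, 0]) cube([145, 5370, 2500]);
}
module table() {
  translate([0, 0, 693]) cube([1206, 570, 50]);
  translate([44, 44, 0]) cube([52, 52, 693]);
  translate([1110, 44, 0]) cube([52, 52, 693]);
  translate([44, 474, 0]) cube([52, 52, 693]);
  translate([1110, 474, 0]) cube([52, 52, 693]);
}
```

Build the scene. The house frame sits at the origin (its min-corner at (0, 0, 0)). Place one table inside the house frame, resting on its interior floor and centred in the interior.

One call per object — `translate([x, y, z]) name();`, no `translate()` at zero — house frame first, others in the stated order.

house_frame();
translate([1192, 2545, 0]) table();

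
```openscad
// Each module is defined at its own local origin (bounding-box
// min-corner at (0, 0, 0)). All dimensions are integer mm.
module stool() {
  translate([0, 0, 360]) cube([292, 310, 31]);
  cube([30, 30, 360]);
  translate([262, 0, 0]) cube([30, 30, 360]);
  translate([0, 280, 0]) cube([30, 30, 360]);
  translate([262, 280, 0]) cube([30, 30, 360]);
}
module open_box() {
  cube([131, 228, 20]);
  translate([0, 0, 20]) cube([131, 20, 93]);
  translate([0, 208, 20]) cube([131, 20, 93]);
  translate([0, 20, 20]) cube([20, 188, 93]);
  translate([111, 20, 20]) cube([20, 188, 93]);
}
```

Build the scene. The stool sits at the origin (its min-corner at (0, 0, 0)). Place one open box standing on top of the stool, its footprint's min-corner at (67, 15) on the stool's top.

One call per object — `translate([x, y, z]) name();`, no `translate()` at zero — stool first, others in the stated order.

stool();
translate([67, 15, 391]) open_box();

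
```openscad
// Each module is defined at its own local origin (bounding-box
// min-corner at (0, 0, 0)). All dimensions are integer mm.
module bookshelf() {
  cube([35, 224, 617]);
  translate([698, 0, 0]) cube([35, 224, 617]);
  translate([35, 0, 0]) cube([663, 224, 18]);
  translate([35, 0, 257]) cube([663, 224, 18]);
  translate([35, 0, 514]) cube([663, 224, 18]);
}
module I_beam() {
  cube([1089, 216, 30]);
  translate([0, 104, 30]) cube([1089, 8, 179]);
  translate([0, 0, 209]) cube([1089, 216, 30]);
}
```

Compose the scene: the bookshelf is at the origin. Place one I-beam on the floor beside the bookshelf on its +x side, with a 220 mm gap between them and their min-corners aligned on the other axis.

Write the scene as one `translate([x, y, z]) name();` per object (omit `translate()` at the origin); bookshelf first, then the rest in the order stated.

bookshelf();
translate([953, 0, 0]) I_beam();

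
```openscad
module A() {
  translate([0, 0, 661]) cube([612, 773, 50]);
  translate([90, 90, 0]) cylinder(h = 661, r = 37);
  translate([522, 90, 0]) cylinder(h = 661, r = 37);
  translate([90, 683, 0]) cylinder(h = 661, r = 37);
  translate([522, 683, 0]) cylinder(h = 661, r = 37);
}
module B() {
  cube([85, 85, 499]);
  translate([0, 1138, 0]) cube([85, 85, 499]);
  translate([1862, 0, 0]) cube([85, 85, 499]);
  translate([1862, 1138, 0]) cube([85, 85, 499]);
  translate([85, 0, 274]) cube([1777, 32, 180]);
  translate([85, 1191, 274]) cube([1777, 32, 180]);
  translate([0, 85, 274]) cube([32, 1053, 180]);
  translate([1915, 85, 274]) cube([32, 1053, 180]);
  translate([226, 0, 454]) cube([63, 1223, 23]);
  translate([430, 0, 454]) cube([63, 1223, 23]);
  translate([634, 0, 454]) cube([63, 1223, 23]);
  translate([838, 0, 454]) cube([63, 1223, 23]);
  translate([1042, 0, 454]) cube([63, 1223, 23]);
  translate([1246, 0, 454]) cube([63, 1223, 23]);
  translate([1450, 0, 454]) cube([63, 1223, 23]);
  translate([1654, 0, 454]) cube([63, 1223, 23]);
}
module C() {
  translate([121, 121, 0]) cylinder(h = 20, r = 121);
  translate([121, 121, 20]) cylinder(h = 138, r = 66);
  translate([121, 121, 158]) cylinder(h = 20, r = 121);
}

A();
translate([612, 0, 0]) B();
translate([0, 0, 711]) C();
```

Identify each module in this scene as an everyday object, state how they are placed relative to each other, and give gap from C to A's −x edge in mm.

A is a table. B is a bed frame. C is a spool. The bed frame is against the table's +x side, with their −y faces flush. The spool is on top of the table. The gap from the spool to the table's −x edge is 0 mm.

The spool's min-x is at 0; the table's min-x is 0; gap = 0 mm.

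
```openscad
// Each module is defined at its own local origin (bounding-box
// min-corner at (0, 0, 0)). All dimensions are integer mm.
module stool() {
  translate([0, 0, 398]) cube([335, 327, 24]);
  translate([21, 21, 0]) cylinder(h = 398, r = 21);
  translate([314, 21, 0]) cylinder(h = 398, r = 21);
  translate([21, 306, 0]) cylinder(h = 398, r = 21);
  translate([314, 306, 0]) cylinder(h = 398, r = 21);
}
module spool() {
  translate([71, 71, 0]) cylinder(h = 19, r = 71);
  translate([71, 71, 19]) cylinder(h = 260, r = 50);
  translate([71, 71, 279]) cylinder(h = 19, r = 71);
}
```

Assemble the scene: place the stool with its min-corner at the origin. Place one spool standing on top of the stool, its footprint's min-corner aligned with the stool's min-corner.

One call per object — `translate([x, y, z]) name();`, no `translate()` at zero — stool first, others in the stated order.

stool();
translate([0, 0, 422]) spool();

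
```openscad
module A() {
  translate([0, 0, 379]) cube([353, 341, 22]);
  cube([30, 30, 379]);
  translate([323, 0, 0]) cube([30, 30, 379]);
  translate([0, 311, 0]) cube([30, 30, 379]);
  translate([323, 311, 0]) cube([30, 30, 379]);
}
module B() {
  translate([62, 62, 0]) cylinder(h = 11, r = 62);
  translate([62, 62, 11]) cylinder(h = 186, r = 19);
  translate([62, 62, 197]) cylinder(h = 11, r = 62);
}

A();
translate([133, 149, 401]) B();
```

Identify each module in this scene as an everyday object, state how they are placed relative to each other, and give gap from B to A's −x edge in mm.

A is a stool. B is a spool. The spool is on top of the stool. The gap from the spool to the stool's −x edge is 133 mm.

The spool's min-x is at 133; the stool's min-x is 0; gap = 133 mm.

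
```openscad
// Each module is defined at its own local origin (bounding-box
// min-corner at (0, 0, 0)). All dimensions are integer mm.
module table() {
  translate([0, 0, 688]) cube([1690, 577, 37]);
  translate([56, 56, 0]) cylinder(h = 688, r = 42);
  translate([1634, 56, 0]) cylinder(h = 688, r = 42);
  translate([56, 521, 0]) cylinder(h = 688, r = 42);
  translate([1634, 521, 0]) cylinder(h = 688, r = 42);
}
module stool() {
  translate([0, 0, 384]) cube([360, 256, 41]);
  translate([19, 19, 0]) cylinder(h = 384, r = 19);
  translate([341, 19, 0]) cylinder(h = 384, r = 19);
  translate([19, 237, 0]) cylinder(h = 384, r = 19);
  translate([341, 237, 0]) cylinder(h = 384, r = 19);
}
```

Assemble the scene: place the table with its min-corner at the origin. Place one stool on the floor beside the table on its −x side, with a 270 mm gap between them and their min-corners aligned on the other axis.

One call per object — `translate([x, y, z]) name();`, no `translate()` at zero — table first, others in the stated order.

table();
translate([-630, 0, 0]) stool();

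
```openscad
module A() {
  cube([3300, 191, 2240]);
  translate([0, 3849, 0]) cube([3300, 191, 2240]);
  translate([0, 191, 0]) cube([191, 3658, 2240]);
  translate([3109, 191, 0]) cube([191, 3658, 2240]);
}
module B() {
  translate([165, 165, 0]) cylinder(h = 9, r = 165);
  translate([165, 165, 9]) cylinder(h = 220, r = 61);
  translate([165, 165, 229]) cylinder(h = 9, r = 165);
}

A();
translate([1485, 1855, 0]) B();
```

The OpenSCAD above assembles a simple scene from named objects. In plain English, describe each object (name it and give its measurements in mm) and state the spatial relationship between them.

A is a box-shaped house frame (walls only): outside footprint 3300×4040 mm, wall height 2240 mm, wall thickness 191 mm. The two y-facing walls run the full x-width; the two x-facing walls fit between the inner faces of the y-facing walls.

B is a spool: two coaxial disc flanges of radius 165 mm and thickness 9 mm, joined by a core cylinder of radius 61 mm and height 220 mm. The lower flange rests on z = 0 and the three cylinders share a vertical axis.

The spool sits inside the house frame, centred.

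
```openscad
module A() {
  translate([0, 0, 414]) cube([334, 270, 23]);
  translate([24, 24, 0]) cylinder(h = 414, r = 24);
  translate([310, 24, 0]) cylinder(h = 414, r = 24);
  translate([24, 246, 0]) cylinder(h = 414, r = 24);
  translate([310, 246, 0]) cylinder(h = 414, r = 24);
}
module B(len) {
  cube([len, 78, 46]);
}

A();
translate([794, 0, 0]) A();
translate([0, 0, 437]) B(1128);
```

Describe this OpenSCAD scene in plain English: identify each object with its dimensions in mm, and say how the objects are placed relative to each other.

A is a simple wooden stool: a rectangular seat 334 mm (x) by 270 mm (y), 23 mm thick, top face at z = 437 mm, on four round legs, each 48 mm in diameter. The legs rest on z = 0, each leg's axis is inset half a diameter from the nearest pair of seat edges (so the leg's bounding box is flush with the corner).

B is a rectangular beam 1128 mm long (x), 78 mm deep (y), 46 mm thick (z).

The beam spans the tops of two stools placed 460 mm apart, resting at z = 437 mm.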